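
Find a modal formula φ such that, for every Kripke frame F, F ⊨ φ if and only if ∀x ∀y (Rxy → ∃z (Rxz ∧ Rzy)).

□□r → □r

This is density; the standard corresponding axiom is C4: □□r → □r.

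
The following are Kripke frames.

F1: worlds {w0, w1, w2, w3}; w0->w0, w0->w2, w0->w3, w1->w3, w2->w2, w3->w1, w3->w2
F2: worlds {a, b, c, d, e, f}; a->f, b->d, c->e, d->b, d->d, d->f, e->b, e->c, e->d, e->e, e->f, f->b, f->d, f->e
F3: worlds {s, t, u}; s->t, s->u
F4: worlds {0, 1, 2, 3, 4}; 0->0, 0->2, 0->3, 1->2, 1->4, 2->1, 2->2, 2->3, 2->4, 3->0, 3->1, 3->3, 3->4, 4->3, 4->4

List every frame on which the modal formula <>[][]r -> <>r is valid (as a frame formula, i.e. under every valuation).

The schema corresponds to a generalized confluence (Geach) condition: forall x forall y (xRy -> exists w (y R^2 w & xRw)).
F1: ✓.
F2: ✓.
F3: fails — sRt but no w with tR²w and sRw.
F4: ✓.
Valid on: F1, F2, F4.

F1, F2, F4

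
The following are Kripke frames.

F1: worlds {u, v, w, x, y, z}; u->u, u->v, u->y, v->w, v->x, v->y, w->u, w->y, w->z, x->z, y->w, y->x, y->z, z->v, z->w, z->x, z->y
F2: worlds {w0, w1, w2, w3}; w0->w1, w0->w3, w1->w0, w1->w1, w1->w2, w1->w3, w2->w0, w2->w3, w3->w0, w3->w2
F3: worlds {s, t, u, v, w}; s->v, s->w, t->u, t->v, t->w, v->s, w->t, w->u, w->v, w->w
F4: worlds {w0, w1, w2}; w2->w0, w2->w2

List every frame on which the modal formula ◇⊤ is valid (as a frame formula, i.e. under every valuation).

This is the axiom for seriality; its first-order frame correspondent is ∀x ∃y Rxy.
F1: satisfies the condition.
F2: satisfies the condition.
F3: fails — world u has no successor.
F4: fails — world w0 has no successor.

F1, F2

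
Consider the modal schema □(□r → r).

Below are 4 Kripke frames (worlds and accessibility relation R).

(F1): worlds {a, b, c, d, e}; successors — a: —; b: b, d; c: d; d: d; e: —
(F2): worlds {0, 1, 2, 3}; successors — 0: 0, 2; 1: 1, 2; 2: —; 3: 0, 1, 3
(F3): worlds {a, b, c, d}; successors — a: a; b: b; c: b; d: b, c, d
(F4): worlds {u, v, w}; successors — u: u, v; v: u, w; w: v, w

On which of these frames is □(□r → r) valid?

This is the axiom for shift-reflexivity; its first-order frame correspondent is ∀x ∀y (Rxy → Ryy).
(F1): satisfies the condition.
(F2): fails — R02 but not R22.
(F3): fails — Rdc but not Rcc.
(F4): fails — Ruv but not Rvv.
Valid on: (F1).

(F1)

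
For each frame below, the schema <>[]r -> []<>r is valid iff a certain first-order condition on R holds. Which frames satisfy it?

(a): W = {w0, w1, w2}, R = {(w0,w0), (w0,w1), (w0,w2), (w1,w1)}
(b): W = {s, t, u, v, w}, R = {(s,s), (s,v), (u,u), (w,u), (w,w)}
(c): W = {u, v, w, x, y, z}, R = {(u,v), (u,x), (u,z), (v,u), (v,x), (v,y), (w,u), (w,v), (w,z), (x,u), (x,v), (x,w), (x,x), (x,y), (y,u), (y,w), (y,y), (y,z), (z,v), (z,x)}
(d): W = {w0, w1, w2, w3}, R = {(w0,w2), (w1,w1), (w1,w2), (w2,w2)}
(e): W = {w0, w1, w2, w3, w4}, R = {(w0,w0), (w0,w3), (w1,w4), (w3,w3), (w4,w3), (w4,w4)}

(d), (e)

Frame correspondent (Sahlqvist): forall x forall y forall z (Rxy & Rxz -> exists w (Ryw & Rzw)) — i.e. convergence.
(a): fails — Rw0w1 and Rw0w2 but w1 and w2 have no common successor.
(b): fails — Rsv and Rsv but v and v have no common successor.
(c): fails — Ryy and Ryz but y and z have no common successor.
(d): holds.
(e): holds.
Valid on: (d), (e).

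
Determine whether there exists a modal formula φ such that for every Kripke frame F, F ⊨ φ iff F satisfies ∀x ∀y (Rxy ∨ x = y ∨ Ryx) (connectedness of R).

If a class were modally definable it would be closed under disjoint unions (Goldblatt–Thomason).
Take 2 disjoint single-world reflexive frames: each is trivially connected, but their disjoint union has 2 worlds with no edge between distinct components, so it is not connected.
So the class is not modally definable.

Not modally definable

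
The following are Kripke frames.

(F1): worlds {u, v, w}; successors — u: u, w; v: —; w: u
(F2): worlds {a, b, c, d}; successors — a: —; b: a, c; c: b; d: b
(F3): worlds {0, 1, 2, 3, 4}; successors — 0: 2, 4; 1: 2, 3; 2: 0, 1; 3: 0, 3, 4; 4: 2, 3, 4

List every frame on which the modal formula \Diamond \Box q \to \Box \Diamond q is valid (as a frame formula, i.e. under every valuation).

(F1)

Frame correspondent (Sahlqvist): \forall x \forall y \forall z (Rxy \wedge Rxz \to \exists w (Ryw \wedge Rzw)) — i.e. convergence.
(F1): condition met.
(F2): fails — Rba and Rba but a and a have no common successor.
(F3): fails — R02 and R04 but 2 and 4 have no common successor.
Valid on: (F1).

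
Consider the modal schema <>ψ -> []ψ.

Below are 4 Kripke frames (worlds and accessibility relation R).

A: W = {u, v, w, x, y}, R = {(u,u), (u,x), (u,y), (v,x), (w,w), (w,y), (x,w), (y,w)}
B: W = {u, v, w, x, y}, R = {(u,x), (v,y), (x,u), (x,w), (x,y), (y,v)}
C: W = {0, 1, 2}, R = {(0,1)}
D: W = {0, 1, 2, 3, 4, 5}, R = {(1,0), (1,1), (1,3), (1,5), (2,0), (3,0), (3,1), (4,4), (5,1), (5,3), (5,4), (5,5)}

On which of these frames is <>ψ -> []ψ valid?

The schema corresponds to partial functionality: forall x forall y forall z (Rxy & Rxz -> y = z).
A: fails — u sees both u and x.
B: fails — x sees both u and w.
C: condition met.
D: fails — 1 sees both 0 and 1.
Valid on: C.

C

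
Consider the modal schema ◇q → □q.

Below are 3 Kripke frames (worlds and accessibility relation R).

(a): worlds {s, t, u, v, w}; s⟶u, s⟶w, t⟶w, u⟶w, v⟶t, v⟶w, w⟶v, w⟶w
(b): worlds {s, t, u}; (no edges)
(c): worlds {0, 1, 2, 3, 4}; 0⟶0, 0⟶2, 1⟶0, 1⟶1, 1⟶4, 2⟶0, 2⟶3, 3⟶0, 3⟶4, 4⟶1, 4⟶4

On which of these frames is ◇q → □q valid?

(b)

This is the axiom for partial functionality; its first-order frame correspondent is ∀x ∀y ∀z (Rxy ∧ Rxz → y = z).
(a): fails — s sees both u and w.
(b): satisfies the condition.
(c): fails — 0 sees both 0 and 2.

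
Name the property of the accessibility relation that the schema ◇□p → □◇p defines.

Suppose ◇□p→□◇p is valid. Take Rxy, Rxz and set V(p)={w : Ryw}. Then □p at y so ◇□p at x, so □◇p at x, so ◇p at z, giving w with Rzw and Ryw.

Convergence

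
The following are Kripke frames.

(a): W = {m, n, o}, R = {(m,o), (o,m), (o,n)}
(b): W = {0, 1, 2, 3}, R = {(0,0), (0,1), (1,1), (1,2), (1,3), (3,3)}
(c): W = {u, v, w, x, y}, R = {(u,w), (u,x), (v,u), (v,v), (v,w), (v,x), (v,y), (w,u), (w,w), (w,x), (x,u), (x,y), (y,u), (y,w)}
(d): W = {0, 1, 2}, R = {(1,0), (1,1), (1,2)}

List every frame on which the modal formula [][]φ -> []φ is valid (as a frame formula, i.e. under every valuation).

Frame correspondent (Sahlqvist): forall x forall y (Rxy -> exists z (Rxz & Rzy)) — i.e. density.
(a): fails — Rom but no z with Roz and Rzm.
(b): condition met.
(c): fails — Rxy but no z with Rxz and Rzy.
(d): condition met.
Valid on: (b), (d).

(b), (d)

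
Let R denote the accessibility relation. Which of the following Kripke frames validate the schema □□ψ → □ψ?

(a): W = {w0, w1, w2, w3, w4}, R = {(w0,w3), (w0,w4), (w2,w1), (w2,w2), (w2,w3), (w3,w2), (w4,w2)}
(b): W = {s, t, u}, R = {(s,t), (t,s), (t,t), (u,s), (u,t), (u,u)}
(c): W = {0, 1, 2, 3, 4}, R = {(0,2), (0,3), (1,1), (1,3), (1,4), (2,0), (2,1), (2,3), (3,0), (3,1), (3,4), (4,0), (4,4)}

(b)

Frame correspondent (Sahlqvist): ∀x ∀y (Rxy → ∃z (Rxz ∧ Rzy)) — i.e. density.
(a): fails — Rw0w4 but no z with Rw0z and Rzw4.
(b): ✓.
(c): fails — R02 but no z with R0z and Rz2.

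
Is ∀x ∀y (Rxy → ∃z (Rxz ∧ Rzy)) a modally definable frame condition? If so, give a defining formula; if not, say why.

Definable; □□r → □r defines it

The condition is density. A defining modal formula is □□r → □r.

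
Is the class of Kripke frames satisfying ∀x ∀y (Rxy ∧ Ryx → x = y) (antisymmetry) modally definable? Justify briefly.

Any modally definable frame class is closed under surjective bounded morphisms.
The 8-cycle (worlds 0,1,2,3,4,5,6,7 with 0→1→2→3→4→5→6→7→0) is antisymmetric. Sending even-indexed worlds to a and odd-indexed worlds to b is a surjective bounded morphism onto the two-world frame with a↔b, which is not antisymmetric.
So no modal formula (or set of formulas) defines exactly the antisymmetric frames.

Not definable by any modal formula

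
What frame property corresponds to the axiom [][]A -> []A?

density

Suppose □□A→□A is valid. Take Rxy and set V(A)={w : xR²w}. Then □□A at x, so □A at x, so A at y, i.e. ∃z(Rxz∧Rzy).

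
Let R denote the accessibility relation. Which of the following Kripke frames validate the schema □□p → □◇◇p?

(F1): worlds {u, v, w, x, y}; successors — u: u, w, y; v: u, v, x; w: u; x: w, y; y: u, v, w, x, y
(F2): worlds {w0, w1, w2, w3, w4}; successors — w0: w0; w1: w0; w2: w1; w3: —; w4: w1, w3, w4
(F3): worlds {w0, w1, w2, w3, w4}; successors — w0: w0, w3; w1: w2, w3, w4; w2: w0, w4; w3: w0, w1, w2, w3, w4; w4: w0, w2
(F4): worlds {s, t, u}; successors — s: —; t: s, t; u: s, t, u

Frame correspondent (Sahlqvist): ∀x ∀z (xRz → ∃w (xR²w ∧ zR²w)) — i.e. a generalized confluence (Geach) condition.
(F1): condition met.
(F2): fails — w4Rw3 but no w with w4R²w and w3R²w.
(F3): condition met.
(F4): fails — tRs but no w with tR²w and sR²w.

(F1), (F3)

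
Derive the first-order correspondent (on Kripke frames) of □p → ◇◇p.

This is a Sahlqvist (Geach-type) schema ◇^0□^1p → □^0◇^2p.
First-order correspondent: ∀x ∃w (xRw ∧ xR²w).

∀x ∃w (xRw ∧ xR²w)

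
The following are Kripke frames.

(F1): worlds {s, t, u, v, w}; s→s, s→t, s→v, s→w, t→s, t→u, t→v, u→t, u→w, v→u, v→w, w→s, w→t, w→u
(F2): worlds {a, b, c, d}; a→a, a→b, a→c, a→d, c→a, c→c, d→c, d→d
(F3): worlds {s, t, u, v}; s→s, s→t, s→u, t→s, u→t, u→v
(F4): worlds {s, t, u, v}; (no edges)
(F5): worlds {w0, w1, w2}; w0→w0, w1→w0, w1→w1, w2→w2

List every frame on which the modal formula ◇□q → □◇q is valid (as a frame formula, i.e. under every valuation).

This is the axiom for convergence; its first-order frame correspondent is ∀x ∀y ∀z (Rxy ∧ Rxz → ∃w (Ryw ∧ Rzw)).
(F1): fails — Rwt and Rwu but t and u have no common successor.
(F2): fails — Rab and Rab but b and b have no common successor.
(F3): fails — Rsu and Rst but u and t have no common successor.
(F4): condition met.
(F5): condition met.

(F4), (F5)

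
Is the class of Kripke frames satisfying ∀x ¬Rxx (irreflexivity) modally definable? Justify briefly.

No — not modally definable

Modal frame validity is preserved under surjective bounded morphisms.
The 3-cycle (worlds s,t,u with s→t→u→s) is irreflexive, and the map sending every world to a single reflexive point • is a surjective bounded morphism (forth: every edge maps to (•,•); back: every world has a successor). So any modal formula valid on the 3-cycle is also valid on the reflexive point, which is not irreflexive.
So the class is not modally definable.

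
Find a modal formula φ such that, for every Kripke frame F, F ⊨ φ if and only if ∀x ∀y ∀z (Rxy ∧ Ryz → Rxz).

□q → □□q

A defining formula is □q → □□q (the 4 axiom).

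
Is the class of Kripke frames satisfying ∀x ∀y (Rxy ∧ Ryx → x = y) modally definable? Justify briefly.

Not modally definable

Modal frame validity is preserved under surjective bounded morphisms.
The 4-cycle (worlds a,b,c,d with a→b→c→d→a) is antisymmetric. Sending even-indexed worlds to a and odd-indexed worlds to b is a surjective bounded morphism onto the two-world frame with a↔b, which is not antisymmetric.
So the class is not modally definable.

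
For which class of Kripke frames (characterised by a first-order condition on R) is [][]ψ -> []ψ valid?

Suppose □□ψ→□ψ is valid. Take Rxy and set V(ψ)={w : xR²w}. Then □□ψ at x, so □ψ at x, so ψ at y, i.e. ∃z(Rxz∧Rzy).

Density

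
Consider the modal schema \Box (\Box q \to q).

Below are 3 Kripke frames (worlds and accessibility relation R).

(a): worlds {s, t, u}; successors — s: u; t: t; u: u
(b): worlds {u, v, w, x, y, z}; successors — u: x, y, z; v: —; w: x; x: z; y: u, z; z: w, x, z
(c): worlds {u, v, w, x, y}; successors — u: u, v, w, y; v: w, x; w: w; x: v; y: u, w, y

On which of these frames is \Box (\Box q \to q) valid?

This is the axiom for shift-reflexivity; its first-order frame correspondent is \forall x \forall y (Rxy \to Ryy).
(a): satisfies the condition.
(b): fails — Rwx but not Rxx.
(c): fails — Ruv but not Rvv.

(a)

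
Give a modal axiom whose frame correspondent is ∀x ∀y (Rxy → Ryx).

This is symmetry; the standard corresponding axiom is B: r → □◇r.
Suppose r→□◇r is valid. Take Rxy and set V(r)={x}. Then r at x, so □◇r at x, so ◇r at y, so some z with Ryz has r; z=x, i.e. Ryx.

r → □◇r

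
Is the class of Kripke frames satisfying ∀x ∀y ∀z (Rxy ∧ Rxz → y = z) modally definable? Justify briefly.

This is a Sahlqvist condition; the CD axiom ◇r → □r defines it.
Suppose ◇r→□r is valid. Take Rxy, Rxz and set V(r)={y}. Then ◇r at x, so □r at x, so r at z, i.e. z=y.

Yes — defined by ◇r → □r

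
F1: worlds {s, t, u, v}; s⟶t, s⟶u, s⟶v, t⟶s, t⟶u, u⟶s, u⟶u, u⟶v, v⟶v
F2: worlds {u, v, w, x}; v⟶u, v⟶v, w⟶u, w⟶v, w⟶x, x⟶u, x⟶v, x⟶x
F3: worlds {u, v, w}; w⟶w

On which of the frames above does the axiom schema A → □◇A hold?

F3

This is the axiom for symmetry; its first-order frame correspondent is ∀x ∀y (Rxy → Ryx).
F1: fails — Ruv but not Rvu.
F2: fails — Rwu but not Ruw.
F3: holds.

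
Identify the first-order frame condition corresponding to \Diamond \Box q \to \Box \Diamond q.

convergence

This schema is the .2 axiom.
Its frame correspondent is convergence — \forall x \forall y \forall z (Rxy \wedge Rxz \to \exists w (Ryw \wedge Rzw)).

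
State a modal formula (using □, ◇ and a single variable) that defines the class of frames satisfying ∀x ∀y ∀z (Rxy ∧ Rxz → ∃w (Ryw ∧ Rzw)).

The condition is convergence. The .2 schema ◇□ψ → □◇ψ defines it.
Suppose ◇□ψ→□◇ψ is valid. Take Rxy, Rxz and set V(ψ)={w : Ryw}. Then □ψ at y so ◇□ψ at x, so □◇ψ at x, so ◇ψ at z, giving w with Rzw and Ryw.

◇□ψ → □◇ψ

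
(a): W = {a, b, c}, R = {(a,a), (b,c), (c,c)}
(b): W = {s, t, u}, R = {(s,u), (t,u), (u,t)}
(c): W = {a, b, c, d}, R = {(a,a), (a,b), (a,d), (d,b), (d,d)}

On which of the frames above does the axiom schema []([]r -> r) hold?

Frame correspondent (Sahlqvist): forall x forall y (Rxy -> Ryy) — i.e. shift-reflexivity.
(a): holds.
(b): fails — Rsu but not Ruu.
(c): fails — Rab but not Rbb.
Valid on: (a).

(a)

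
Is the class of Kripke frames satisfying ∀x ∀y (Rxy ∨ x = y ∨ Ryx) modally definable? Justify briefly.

Not modally definable

Any modally definable frame class is closed under disjoint unions.
Take 3 disjoint single-world reflexive frames: each is trivially connected, but their disjoint union has 3 worlds with no edge between distinct components, so it is not connected.
So the class is not modally definable.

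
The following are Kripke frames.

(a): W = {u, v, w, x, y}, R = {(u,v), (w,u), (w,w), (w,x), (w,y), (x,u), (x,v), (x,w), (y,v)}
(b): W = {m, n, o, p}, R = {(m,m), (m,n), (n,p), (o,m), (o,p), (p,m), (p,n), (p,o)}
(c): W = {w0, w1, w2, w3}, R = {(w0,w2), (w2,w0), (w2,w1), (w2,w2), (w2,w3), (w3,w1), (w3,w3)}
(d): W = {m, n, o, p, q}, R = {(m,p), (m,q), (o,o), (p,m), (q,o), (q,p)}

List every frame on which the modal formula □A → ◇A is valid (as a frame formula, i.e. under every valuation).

(b)

The schema corresponds to seriality: ∀x ∃y Rxy.
(a): fails — world v has no successor.
(b): satisfies the condition.
(c): fails — world w1 has no successor.
(d): fails — world n has no successor.
Valid on: (b).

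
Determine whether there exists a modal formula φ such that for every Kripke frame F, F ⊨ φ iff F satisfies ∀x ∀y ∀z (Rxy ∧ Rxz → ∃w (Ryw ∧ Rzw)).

Yes, by ◇□p → □◇p

The condition is convergence. A defining modal formula is ◇□p → □◇p.
Suppose ◇□p→□◇p is valid. Take Rxy, Rxz and set V(p)={w : Ryw}. Then □p at y so ◇□p at x, so □◇p at x, so ◇p at z, giving w with Rzw and Ryw.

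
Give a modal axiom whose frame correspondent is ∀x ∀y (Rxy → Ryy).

This is shift-reflexivity; the standard corresponding axiom is T□: □(□q → q).

□(□q → q)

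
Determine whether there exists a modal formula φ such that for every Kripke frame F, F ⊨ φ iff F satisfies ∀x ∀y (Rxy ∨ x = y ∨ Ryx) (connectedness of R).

No

Modal frame validity is preserved under disjoint unions.
Take 2 disjoint single-world reflexive frames: each is trivially connected, but their disjoint union has 2 worlds with no edge between distinct components, so it is not connected.
So the class is not modally definable.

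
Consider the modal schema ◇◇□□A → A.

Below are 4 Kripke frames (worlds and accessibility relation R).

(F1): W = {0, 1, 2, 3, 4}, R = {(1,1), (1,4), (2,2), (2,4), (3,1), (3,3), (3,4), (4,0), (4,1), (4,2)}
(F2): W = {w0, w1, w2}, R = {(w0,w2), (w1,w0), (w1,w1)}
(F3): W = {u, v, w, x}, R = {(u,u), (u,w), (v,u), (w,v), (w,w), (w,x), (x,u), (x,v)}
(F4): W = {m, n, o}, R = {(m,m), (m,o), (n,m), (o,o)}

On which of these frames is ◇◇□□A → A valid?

(F3)

Frame correspondent (Sahlqvist): ∀x ∀y (xR²y → ∃w (yR²w ∧ x = w)) — i.e. a generalized confluence (Geach) condition.
(F1): fails — 1R²0 but no w with 0R²w and 1=w.
(F2): fails — w1R²w0 but no w with w0R²w and w1=w.
(F3): condition met.
(F4): fails — mR²o but no w with oR²w and m=w.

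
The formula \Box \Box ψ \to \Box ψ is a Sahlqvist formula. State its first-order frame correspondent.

This is the C4 axiom.
It corresponds to density: \forall x \forall y (Rxy \to \exists z (Rxz \wedge Rzy)).

density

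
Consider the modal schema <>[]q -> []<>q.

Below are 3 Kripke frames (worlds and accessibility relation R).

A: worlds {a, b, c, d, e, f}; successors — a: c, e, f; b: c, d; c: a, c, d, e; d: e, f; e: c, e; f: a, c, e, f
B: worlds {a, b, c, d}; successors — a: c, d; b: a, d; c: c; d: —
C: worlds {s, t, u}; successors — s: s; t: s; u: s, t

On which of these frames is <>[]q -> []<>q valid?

A, C

The schema corresponds to convergence: forall x forall y forall z (Rxy & Rxz -> exists w (Ryw & Rzw)).
A: holds.
B: fails — Rac and Rad but c and d have no common successor.
C: holds.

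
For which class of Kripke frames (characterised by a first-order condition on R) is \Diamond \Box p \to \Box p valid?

the Euclidean property

Equivalently (dual form): ◇p → □◇p.
Suppose ◇p→□◇p is valid. Take Rxy, Rxz and set V(p)={y}. Then ◇p at x, so □◇p at x, so ◇p at z, so some w with Rzw has p; w=y, i.e. Rzy. By symmetry of the argument, Ryz.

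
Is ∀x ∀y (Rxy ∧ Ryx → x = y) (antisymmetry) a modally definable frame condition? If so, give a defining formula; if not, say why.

Not modally definable

Any modally definable frame class is closed under surjective bounded morphisms.
The 6-cycle (worlds 0,1,2,3,4,5 with 0→1→2→3→4→5→0) is antisymmetric. Sending even-indexed worlds to s and odd-indexed worlds to t is a surjective bounded morphism onto the two-world frame with s↔t, which is not antisymmetric.
Hence antisymmetry is not modally definable.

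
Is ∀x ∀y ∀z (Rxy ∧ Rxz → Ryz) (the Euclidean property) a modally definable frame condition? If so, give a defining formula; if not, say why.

Yes: it is the Euclidean property, defined by the 5 schema ◇q → □◇q.

Yes, by ◇q → □◇q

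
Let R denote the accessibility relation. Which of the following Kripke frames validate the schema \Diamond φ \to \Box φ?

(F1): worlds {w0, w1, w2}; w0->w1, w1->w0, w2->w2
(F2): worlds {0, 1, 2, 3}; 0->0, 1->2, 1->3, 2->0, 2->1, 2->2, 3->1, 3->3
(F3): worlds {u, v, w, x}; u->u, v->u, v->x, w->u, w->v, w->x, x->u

(F1)

The schema corresponds to partial functionality: \forall x \forall y \forall z (Rxy \wedge Rxz \to y = z).
(F1): condition met.
(F2): fails — 1 sees both 2 and 3.
(F3): fails — v sees both u and x.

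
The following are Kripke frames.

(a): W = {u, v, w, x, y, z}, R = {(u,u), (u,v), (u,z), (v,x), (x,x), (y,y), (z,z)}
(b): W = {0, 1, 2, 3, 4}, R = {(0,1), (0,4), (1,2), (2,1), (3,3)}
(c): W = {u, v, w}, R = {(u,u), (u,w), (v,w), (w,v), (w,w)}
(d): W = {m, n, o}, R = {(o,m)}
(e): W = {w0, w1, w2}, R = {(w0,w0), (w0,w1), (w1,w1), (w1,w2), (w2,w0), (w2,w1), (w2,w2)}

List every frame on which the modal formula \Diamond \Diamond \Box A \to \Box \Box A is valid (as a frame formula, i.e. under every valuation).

(d)

This is the axiom for a generalized confluence (Geach) condition; its first-order frame correspondent is \forall x \forall y \forall z ((x R^2 y \wedge x R^2 z) \to \exists w (yRw \wedge z = w)).
(a): fails — uR²u, uR²x but no t with uRt and x=t.
(b): fails — 0R²2, 0R²2 but no w with 2Rw and 2=w.
(c): fails — uR²u, uR²v but no t with uRt and v=t.
(d): holds.
(e): fails — w0R²w0, w0R²w2 but no w with w0Rw and w2=w.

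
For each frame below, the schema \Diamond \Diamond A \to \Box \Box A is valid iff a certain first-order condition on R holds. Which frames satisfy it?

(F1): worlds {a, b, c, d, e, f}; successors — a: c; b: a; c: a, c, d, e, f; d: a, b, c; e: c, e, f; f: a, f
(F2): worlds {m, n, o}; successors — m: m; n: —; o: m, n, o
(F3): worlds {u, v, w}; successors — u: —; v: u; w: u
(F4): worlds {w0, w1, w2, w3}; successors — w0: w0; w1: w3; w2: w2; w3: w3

This is the axiom for a generalized confluence (Geach) condition; its first-order frame correspondent is \forall x \forall y \forall z ((x R^2 y \wedge x R^2 z) \to \exists w (y = w \wedge z = w)).
(F1): fails — aR²a, aR²c but a ≠ c.
(F2): fails — oR²m, oR²n but m ≠ n.
(F3): holds.
(F4): holds.

(F3), (F4)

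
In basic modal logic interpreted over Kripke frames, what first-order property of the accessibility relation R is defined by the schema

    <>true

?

Seriality

This schema is equivalent to the D axiom □φ → ◇φ.
It corresponds to seriality: forall x exists y Rxy.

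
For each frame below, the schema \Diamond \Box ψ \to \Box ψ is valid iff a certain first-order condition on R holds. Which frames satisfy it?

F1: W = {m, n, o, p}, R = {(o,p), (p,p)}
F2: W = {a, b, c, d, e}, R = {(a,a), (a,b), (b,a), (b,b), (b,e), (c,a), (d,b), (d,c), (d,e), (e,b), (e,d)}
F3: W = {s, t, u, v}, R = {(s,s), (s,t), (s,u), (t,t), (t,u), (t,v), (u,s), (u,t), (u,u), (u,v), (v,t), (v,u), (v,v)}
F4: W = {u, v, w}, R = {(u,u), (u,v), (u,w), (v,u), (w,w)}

F1

The schema corresponds to the Euclidean property: \forall x \forall y \forall z (Rxy \wedge Rxz \to Ryz).
F1: ✓.
F2: fails — Rba and Rbe but not Rae.
F3: fails — Rst and Rss but not Rts.
F4: fails — Ruv and Ruv but not Rvv.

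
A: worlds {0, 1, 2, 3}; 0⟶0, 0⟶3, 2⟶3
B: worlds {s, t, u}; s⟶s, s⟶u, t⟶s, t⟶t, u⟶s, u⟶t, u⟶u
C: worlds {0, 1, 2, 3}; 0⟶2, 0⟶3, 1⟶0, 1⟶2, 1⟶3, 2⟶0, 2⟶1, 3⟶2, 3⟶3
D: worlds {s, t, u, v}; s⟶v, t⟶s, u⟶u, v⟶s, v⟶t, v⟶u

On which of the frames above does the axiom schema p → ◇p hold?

This is the axiom for reflexivity; its first-order frame correspondent is ∀x Rxx.
A: fails — world 1 does not see itself.
B: holds.
C: fails — world 0 does not see itself.
D: fails — world s does not see itself.

B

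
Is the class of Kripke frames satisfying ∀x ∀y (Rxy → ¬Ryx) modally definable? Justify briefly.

No

Any modally definable frame class is closed under surjective bounded morphisms.
The 4-cycle (worlds w0,w1,w2,w3 with w0→w1→w2→w3→w0) is asymmetric. Mapping every world to a single reflexive point • is a surjective bounded morphism, and the reflexive point is not asymmetric (R•• but asymmetry requires ¬R••).
So no modal formula (or set of formulas) defines exactly the asymmetric frames.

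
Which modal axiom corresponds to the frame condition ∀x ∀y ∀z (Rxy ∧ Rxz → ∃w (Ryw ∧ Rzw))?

This is convergence; the standard corresponding axiom is .2: ◇□p → □◇p.
Suppose ◇□p→□◇p is valid. Take Rxy, Rxz and set V(p)={w : Ryw}. Then □p at y so ◇□p at x, so □◇p at x, so ◇p at z, giving w with Rzw and Ryw.

◇□p → □◇p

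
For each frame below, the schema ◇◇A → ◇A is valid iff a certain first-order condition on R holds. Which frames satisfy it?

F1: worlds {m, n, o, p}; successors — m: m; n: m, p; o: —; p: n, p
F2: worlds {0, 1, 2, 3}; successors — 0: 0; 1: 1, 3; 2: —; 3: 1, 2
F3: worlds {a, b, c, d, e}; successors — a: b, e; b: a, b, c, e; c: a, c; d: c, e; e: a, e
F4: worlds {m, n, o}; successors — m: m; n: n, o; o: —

F4

Frame correspondent (Sahlqvist): ∀x ∀y ∀z (Rxy ∧ Ryz → Rxz) — i.e. transitivity.
F1: fails — Rpn and Rnm but not Rpm.
F2: fails — R31 and R13 but not R33.
F3: fails — Rdc and Rca but not Rda.
F4: ✓.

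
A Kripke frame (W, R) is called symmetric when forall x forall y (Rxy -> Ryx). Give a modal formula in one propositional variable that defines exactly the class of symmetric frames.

The condition is symmetry. The B schema ψ → □◇ψ defines it.
Suppose ψ→□◇ψ is valid. Take Rxy and set V(ψ)={x}. Then ψ at x, so □◇ψ at x, so ◇ψ at y, so some z with Ryz has ψ; z=x, i.e. Ryx.

ψ → □◇ψ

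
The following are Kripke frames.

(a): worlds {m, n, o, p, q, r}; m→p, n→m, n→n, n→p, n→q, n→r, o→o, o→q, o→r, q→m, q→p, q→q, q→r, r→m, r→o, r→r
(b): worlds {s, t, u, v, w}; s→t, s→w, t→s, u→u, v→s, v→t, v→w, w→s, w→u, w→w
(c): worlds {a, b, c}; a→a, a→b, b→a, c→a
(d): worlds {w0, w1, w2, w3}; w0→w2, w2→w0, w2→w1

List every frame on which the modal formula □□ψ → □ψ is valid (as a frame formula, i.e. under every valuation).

This is the axiom for density; its first-order frame correspondent is ∀x ∀y (Rxy → ∃z (Rxz ∧ Rzy)).
(a): fails — Rmp but no z with Rmz and Rzp.
(b): fails — Rts but no z with Rtz and Rzs.
(c): satisfies the condition.
(d): fails — Rw0w2 but no z with Rw0z and Rzw2.

(c)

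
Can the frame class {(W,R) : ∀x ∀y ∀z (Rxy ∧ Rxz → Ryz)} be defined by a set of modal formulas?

This is a Sahlqvist condition; the 5 axiom ◇q → □◇q defines it.
Suppose ◇q→□◇q is valid. Take Rxy, Rxz and set V(q)={y}. Then ◇q at x, so □◇q at x, so ◇q at z, so some w with Rzw has q; w=y, i.e. Rzy. By symmetry of the argument, Ryz.

Yes — defined by ◇q → □◇q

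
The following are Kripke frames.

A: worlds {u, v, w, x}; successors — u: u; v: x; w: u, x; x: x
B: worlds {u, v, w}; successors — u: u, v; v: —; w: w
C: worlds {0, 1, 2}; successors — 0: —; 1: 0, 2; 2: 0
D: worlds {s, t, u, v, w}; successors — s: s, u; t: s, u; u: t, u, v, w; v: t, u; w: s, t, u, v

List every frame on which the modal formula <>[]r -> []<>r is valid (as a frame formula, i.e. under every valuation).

D

Frame correspondent (Sahlqvist): forall x forall y forall z (Rxy & Rxz -> exists w (Ryw & Rzw)) — i.e. convergence.
A: fails — Rwu and Rwx but u and x have no common successor.
B: fails — Ruv and Ruv but v and v have no common successor.
C: fails — R12 and R10 but 2 and 0 have no common successor.
D: ✓.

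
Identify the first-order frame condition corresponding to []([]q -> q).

shift-reflexivity

This is the T□ axiom.
Its frame correspondent is shift-reflexivity — forall x forall y (Rxy -> Ryy).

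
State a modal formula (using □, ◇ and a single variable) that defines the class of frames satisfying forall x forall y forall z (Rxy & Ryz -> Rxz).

The condition is transitivity. The 4 schema □s → □□s defines it.
Suppose □s→□□s is valid. Take Rxy, Ryz and set V(s)={w : Rxw}. Then □s at x, so □□s at x, so □s at y, so s at z, i.e. Rxz.

□s → □□s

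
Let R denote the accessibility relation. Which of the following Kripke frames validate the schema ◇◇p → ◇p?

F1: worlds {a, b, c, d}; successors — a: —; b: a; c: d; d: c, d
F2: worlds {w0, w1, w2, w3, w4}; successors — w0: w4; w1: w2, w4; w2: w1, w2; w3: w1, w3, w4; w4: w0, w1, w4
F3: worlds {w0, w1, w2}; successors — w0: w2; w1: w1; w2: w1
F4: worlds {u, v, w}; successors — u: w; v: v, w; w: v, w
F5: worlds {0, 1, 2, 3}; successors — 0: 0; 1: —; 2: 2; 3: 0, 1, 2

F5

The schema corresponds to transitivity: ∀x ∀y ∀z (Rxy ∧ Ryz → Rxz).
F1: fails — Rcd and Rdc but not Rcc.
F2: fails — Rw1w2 and Rw2w1 but not Rw1w1.
F3: fails — Rw0w2 and Rw2w1 but not Rw0w1.
F4: fails — Ruw and Rwv but not Ruv.
F5: condition met.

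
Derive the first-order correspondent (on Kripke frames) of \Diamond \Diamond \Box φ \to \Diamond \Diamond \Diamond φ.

This is a Sahlqvist (Geach-type) schema ◇^2□^1φ → □^0◇^3φ.
Minimal-valuation argument: fix x; take any y with xR^2y and any z with xR^0z. Set V(φ) to the set of worlds R-reachable from y in exactly 1 step. Then □^1φ holds at y, so the antecedent holds at x; validity forces ◇^3φ at z, giving a w with zR^3w and yR^1w.
First-order correspondent: \forall x \forall y (x R^2 y \to \exists w (yRw \wedge x R^3 w)).

\forall x \forall y (x R^2 y \to \exists w (yRw \wedge x R^3 w))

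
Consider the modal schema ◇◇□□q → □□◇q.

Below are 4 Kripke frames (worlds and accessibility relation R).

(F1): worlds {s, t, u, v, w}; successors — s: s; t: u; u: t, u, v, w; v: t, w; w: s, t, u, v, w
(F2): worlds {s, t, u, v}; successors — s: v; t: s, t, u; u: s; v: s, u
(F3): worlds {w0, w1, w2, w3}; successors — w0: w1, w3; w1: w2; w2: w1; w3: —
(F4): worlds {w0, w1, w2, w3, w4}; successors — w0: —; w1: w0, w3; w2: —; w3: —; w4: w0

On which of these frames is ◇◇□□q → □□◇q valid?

Frame correspondent (Sahlqvist): ∀x ∀y ∀z ((xR²y ∧ xR²z) → ∃w (yR²w ∧ zRw)) — i.e. a generalized confluence (Geach) condition.
(F1): fails — uR²s, uR²t but no w* with sR²w* and tRw*.
(F2): fails — sR²s, sR²s but no w with sR²w and sRw.
(F3): fails — w0R²w2, w0R²w2 but no w with w2R²w and w2Rw.
(F4): condition met.
Valid on: (F4).

(F4)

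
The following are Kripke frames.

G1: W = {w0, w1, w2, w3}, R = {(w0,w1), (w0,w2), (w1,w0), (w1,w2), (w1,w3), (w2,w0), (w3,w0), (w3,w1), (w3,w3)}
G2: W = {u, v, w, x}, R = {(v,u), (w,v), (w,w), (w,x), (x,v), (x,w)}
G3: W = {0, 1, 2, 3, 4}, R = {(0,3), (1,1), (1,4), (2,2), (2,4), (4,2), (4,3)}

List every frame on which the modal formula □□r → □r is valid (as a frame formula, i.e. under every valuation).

Frame correspondent (Sahlqvist): ∀x ∀y (Rxy → ∃z (Rxz ∧ Rzy)) — i.e. density.
G1: fails — Rw0w1 but no z with Rw0z and Rzw1.
G2: fails — Rvu but no z with Rvz and Rzu.
G3: fails — R43 but no z with R4z and Rz3.
Valid on no frame.

none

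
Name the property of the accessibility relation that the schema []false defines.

emptiness of R

This is the Ver axiom.
It corresponds to emptiness of R: forall x forall y ~Rxy.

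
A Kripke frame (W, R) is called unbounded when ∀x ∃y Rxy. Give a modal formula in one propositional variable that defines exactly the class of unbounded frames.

□r → ◇r

A defining formula is □r → ◇r (the D axiom).
Suppose □r→◇r is valid. At any x set V(r)=W. Then □r at x, so ◇r at x, so x has a successor.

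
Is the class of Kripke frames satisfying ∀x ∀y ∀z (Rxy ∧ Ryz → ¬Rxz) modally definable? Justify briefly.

Any modally definable frame class is closed under surjective bounded morphisms.
The 7-cycle (worlds s,t,u,v,w,x,y with s→t→u→v→w→x→y→s) is intransitive. Mapping every world to a single reflexive point • is a surjective bounded morphism; the reflexive point is not intransitive (R••∧R•• but R••).
So the class is not modally definable.

No — not modally definable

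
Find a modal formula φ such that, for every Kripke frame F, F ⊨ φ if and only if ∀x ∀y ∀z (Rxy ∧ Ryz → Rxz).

□q → □□q

This is transitivity; the standard corresponding axiom is 4: □q → □□q.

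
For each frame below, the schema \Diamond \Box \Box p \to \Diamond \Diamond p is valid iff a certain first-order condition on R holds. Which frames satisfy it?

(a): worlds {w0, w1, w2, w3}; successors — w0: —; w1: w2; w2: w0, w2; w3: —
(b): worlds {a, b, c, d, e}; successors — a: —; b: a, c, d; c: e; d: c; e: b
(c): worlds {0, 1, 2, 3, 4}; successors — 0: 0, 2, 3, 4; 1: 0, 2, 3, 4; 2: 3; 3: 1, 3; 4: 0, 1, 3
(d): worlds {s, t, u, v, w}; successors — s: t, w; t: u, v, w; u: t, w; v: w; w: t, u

This is the axiom for a generalized confluence (Geach) condition; its first-order frame correspondent is \forall x \forall y (xRy \to \exists w (y R^2 w \wedge x R^2 w)).
(a): fails — w2Rw0 but no w with w0R²w and w2R²w.
(b): fails — bRa but no w with aR²w and bR²w.
(c): satisfies the condition.
(d): satisfies the condition.

(c), (d)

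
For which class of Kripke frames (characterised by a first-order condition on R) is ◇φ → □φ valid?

partial functionality

Suppose ◇φ→□φ is valid. Take Rxy, Rxz and set V(φ)={y}. Then ◇φ at x, so □φ at x, so φ at z, i.e. z=y.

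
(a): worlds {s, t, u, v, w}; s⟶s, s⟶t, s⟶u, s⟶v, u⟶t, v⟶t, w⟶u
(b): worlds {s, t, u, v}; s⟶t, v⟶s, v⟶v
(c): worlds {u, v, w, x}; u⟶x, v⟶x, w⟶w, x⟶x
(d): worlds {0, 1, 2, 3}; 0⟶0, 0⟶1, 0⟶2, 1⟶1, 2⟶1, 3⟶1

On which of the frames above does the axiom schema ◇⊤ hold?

The schema corresponds to seriality: ∀x ∃y Rxy.
(a): fails — world t has no successor.
(b): fails — world t has no successor.
(c): satisfies the condition.
(d): satisfies the condition.

(c), (d)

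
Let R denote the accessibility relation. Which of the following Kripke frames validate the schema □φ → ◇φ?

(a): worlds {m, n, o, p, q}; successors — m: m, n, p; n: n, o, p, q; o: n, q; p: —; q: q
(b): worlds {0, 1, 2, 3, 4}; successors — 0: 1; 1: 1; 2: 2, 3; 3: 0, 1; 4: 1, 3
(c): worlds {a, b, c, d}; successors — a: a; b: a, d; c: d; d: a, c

The schema corresponds to seriality: ∀x ∃y Rxy.
(a): fails — world p has no successor.
(b): satisfies the condition.
(c): satisfies the condition.
Valid on: (b), (c).

(b), (c)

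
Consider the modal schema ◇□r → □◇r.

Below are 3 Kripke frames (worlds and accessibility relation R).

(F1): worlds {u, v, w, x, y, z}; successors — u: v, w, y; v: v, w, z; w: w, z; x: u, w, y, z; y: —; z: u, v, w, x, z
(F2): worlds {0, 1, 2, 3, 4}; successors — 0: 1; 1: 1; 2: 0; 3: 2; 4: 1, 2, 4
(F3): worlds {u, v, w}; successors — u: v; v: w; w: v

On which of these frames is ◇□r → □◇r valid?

(F3)

Frame correspondent (Sahlqvist): ∀x ∀y ∀z (Rxy ∧ Rxz → ∃w (Ryw ∧ Rzw)) — i.e. convergence.
(F1): fails — Ruv and Ruy but v and y have no common successor.
(F2): fails — R44 and R42 but 4 and 2 have no common successor.
(F3): ✓.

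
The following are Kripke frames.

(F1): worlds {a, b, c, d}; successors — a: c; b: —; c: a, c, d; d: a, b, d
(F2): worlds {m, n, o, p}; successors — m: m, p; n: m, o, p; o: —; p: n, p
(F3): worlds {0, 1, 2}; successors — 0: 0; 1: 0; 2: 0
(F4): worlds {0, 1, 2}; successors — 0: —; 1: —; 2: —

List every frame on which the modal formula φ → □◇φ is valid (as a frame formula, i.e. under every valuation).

This is the axiom for symmetry; its first-order frame correspondent is ∀x ∀y (Rxy → Ryx).
(F1): fails — Rcd but not Rdc.
(F2): fails — Rno but not Ron.
(F3): fails — R10 but not R01.
(F4): ✓.
Valid on: (F4).

(F4)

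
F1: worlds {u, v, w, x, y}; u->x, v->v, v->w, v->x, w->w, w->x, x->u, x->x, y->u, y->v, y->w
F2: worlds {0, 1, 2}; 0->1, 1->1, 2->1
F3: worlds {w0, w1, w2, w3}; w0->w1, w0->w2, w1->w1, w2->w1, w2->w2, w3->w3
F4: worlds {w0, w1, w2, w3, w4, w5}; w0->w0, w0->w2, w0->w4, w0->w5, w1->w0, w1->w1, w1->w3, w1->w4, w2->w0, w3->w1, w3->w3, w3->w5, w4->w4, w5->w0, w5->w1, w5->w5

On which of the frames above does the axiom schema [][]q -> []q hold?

F2, F3, F4

The schema corresponds to density: forall x forall y (Rxy -> exists z (Rxz & Rzy)).
F1: fails — Ryu but no z with Ryz and Rzu.
F2: ✓.
F3: ✓.
F4: ✓.
Valid on: F2, F3, F4.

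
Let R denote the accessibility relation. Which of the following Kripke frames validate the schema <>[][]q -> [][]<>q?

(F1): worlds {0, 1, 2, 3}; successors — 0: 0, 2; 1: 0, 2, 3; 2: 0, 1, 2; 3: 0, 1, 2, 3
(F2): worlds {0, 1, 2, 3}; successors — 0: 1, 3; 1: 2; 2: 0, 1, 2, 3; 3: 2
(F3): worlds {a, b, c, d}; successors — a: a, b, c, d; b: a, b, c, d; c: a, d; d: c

(F1)

Frame correspondent (Sahlqvist): forall x forall y forall z ((xRy & x R^2 z) -> exists w (y R^2 w & zRw)) — i.e. a generalized confluence (Geach) condition.
(F1): condition met.
(F2): fails — 2R0, 2R²0 but no w with 0R²w and 0Rw.
(F3): fails — aRd, aR²d but no w with dR²w and dRw.
Valid on: (F1).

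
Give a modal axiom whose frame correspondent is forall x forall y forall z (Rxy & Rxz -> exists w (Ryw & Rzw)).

The condition is convergence. The .2 schema ◇□s → □◇s defines it.

◇□s → □◇s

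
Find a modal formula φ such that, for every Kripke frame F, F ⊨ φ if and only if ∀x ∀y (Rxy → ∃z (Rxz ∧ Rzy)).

□□r → □r

The condition is density. The C4 schema □□r → □r defines it.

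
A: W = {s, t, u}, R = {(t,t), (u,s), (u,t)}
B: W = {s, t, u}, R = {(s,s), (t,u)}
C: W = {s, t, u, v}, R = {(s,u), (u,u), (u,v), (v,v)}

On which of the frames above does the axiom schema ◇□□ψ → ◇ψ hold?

C

The schema corresponds to a generalized confluence (Geach) condition: ∀x ∀y (xRy → ∃w (yR²w ∧ xRw)).
A: fails — uRs but no w with sR²w and uRw.
B: fails — tRu but no w with uR²w and tRw.
C: ✓.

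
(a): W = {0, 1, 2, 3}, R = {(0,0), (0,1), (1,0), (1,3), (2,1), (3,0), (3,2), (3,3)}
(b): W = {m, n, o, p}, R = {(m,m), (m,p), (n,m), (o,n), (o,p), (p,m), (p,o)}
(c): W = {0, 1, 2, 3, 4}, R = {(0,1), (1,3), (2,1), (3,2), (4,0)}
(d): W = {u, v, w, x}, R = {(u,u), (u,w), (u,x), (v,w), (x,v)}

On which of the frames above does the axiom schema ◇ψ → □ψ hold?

Frame correspondent (Sahlqvist): ∀x ∀y ∀z (Rxy ∧ Rxz → y = z) — i.e. partial functionality.
(a): fails — 0 sees both 0 and 1.
(b): fails — m sees both m and p.
(c): satisfies the condition.
(d): fails — u sees both u and w.
Valid on: (c).

(c)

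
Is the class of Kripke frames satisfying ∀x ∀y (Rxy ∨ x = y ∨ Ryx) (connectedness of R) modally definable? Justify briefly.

If a class were modally definable it would be closed under disjoint unions (Goldblatt–Thomason).
Take 3 disjoint single-world reflexive frames: each is trivially connected, but their disjoint union has 3 worlds with no edge between distinct components, so it is not connected.
So no modal formula (or set of formulas) defines exactly the connected frames.

Not modally definable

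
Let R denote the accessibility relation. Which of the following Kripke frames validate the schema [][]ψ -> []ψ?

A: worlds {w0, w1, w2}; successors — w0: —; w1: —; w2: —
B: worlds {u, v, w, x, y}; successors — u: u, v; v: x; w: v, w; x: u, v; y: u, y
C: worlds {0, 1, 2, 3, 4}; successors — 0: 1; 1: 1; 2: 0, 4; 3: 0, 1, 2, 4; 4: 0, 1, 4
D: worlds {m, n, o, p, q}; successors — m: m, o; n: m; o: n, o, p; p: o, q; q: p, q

A, D

This is the axiom for density; its first-order frame correspondent is forall x forall y (Rxy -> exists z (Rxz & Rzy)).
A: satisfies the condition.
B: fails — Rvx but no z with Rvz and Rzx.
C: fails — R32 but no z with R3z and Rz2.
D: satisfies the condition.
Valid on: A, D.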